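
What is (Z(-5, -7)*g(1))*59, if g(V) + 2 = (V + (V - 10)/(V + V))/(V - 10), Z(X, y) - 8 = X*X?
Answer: -18821/6 ≈ -3136.8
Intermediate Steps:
Z(X, y) = 8 + X**2 (Z(X, y) = 8 + X*X = 8 + X**2)
g(V) = -2 + (V + (-10 + V)/(2*V))/(-10 + V) (g(V) = -2 + (V + (V - 10)/(V + V))/(V - 10) = -2 + (V + (-10 + V)/((2*V)))/(-10 + V) = -2 + (V + (-10 + V)*(1/(2*V)))/(-10 + V) = -2 + (V + (-10 + V)/(2*V))/(-10 + V))
(Z(-5, -7)*g(1))*59 = ((8 + (-5)**2)*((-5 - 1*1**2 + (41/2)*1)/(1*(-10 + 1))))*59 = ((8 + 25)*(1*(-5 - 1*1 + 41/2)/(-9)))*59 = (33*(1*(-1/9)*(-5 - 1 + 41/2)))*59 = (33*(1*(-1/9)*(29/2)))*59 = (33*(-29/18))*59 = -319/6*59 = -18821/6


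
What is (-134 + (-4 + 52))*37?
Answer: -3182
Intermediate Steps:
(-134 + (-4 + 52))*37 = (-134 + 48)*37 = -86*37 = -3182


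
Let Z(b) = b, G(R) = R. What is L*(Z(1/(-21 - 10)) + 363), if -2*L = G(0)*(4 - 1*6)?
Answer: 0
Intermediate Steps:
L = 0 (L = -0*(4 - 1*6) = -0*(4 - 6) = -0*(-2) = -½*0 = 0)
L*(Z(1/(-21 - 10)) + 363) = 0*(1/(-21 - 10) + 363) = 0*(1/(-31) + 363) = 0*(-1/31 + 363) = 0*(11252/31) = 0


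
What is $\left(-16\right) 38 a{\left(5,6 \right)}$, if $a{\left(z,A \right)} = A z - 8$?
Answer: $-13376$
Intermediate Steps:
$a{\left(z,A \right)} = -8 + A z$
$\left(-16\right) 38 a{\left(5,6 \right)} = \left(-16\right) 38 \left(-8 + 6 \cdot 5\right) = - 608 \left(-8 + 30\right) = \left(-608\right) 22 = -13376$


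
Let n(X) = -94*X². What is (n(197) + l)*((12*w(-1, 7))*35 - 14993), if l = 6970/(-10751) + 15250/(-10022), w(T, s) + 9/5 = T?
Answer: 3177729969669793619/53873261 ≈ 5.8985e+10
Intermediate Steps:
w(T, s) = -9/5 + T
l = -116903045/53873261 (l = 6970*(-1/10751) + 15250*(-1/10022) = -6970/10751 - 7625/5011 = -116903045/53873261 ≈ -2.1700)
(n(197) + l)*((12*w(-1, 7))*35 - 14993) = (-94*197² - 116903045/53873261)*((12*(-9/5 - 1))*35 - 14993) = (-94*38809 - 116903045/53873261)*((12*(-14/5))*35 - 14993) = (-3648046 - 116903045/53873261)*(-168/5*35 - 14993) = -196532251201051*(-1176 - 14993)/53873261 = -196532251201051/53873261*(-16169) = 3177729969669793619/53873261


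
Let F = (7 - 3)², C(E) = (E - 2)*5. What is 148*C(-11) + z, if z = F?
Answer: -9604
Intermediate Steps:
C(E) = -10 + 5*E (C(E) = (-2 + E)*5 = -10 + 5*E)
F = 16 (F = 4² = 16)
z = 16
148*C(-11) + z = 148*(-10 + 5*(-11)) + 16 = 148*(-10 - 55) + 16 = 148*(-65) + 16 = -9620 + 16 = -9604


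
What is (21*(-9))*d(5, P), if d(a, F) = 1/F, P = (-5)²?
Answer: -189/25 ≈ -7.5600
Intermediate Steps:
P = 25
(21*(-9))*d(5, P) = (21*(-9))/25 = -189*1/25 = -189/25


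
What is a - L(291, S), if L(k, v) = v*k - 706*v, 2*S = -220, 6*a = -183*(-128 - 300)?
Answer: -32596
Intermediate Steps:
a = 13054 (a = (-183*(-128 - 300))/6 = (-183*(-428))/6 = (⅙)*78324 = 13054)
S = -110 (S = (½)*(-220) = -110)
L(k, v) = -706*v + k*v (L(k, v) = k*v - 706*v = -706*v + k*v)
a - L(291, S) = 13054 - (-110)*(-706 + 291) = 13054 - (-110)*(-415) = 13054 - 1*45650 = 13054 - 45650 = -32596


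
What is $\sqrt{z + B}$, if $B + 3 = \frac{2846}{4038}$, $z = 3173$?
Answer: $\frac{\sqrt{12924937407}}{2019} \approx 56.309$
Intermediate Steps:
$B = - \frac{4634}{2019}$ ($B = -3 + \frac{2846}{4038} = -3 + 2846 \cdot \frac{1}{4038} = -3 + \frac{1423}{2019} = - \frac{4634}{2019} \approx -2.2952$)
$\sqrt{z + B} = \sqrt{3173 - \frac{4634}{2019}} = \sqrt{\frac{6401653}{2019}} = \frac{\sqrt{12924937407}}{2019}$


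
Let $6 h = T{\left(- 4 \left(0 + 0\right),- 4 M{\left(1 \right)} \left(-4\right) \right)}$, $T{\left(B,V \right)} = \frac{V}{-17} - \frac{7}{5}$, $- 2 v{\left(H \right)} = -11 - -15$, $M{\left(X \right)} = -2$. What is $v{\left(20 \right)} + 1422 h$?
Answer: $\frac{9547}{85} \approx 112.32$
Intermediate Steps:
$v{\left(H \right)} = -2$ ($v{\left(H \right)} = - \frac{-11 - -15}{2} = - \frac{-11 + 15}{2} = \left(- \frac{1}{2}\right) 4 = -2$)
$T{\left(B,V \right)} = - \frac{7}{5} - \frac{V}{17}$ ($T{\left(B,V \right)} = V \left(- \frac{1}{17}\right) - \frac{7}{5} = - \frac{V}{17} - \frac{7}{5} = - \frac{7}{5} - \frac{V}{17}$)
$h = \frac{41}{510}$ ($h = \frac{- \frac{7}{5} - \frac{\left(-4\right) \left(-2\right) \left(-4\right)}{17}}{6} = \frac{- \frac{7}{5} - \frac{8 \left(-4\right)}{17}}{6} = \frac{- \frac{7}{5} - - \frac{32}{17}}{6} = \frac{- \frac{7}{5} + \frac{32}{17}}{6} = \frac{1}{6} \cdot \frac{41}{85} = \frac{41}{510} \approx 0.080392$)
$v{\left(20 \right)} + 1422 h = -2 + 1422 \cdot \frac{41}{510} = -2 + \frac{9717}{85} = \frac{9547}{85}$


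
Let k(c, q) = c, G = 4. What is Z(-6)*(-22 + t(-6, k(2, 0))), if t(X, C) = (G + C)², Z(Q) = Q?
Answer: -84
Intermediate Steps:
t(X, C) = (4 + C)²
Z(-6)*(-22 + t(-6, k(2, 0))) = -6*(-22 + (4 + 2)²) = -6*(-22 + 6²) = -6*(-22 + 36) = -6*14 = -84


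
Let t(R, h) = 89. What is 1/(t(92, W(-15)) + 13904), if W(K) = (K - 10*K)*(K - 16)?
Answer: 1/13993 ≈ 7.1464e-5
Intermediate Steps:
W(K) = -9*K*(-16 + K) (W(K) = (-9*K)*(-16 + K) = -9*K*(-16 + K))
1/(t(92, W(-15)) + 13904) = 1/(89 + 13904) = 1/13993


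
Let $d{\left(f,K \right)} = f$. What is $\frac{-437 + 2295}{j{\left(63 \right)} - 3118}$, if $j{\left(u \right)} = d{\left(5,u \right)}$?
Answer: $- \frac{1858}{3113} \approx -0.59685$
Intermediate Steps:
$j{\left(u \right)} = 5$
$\frac{-437 + 2295}{j{\left(63 \right)} - 3118} = \frac{-437 + 2295}{5 - 3118} = \frac{1858}{-3113} = 1858 \left(- \frac{1}{3113}\right) = - \frac{1858}{3113}$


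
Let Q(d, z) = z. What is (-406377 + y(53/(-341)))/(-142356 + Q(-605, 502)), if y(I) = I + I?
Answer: 138574663/48372214 ≈ 2.8648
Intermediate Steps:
y(I) = 2*I
(-406377 + y(53/(-341)))/(-142356 + Q(-605, 502)) = (-406377 + 2*(53/(-341)))/(-142356 + 502) = (-406377 + 2*(53*(-1/341)))/(-141854) = (-406377 + 2*(-53/341))*(-1/141854) = (-406377 - 106/341)*(-1/141854) = -138574663/341*(-1/141854) = 138574663/48372214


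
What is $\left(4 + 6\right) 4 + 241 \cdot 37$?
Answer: $8957$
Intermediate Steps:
$\left(4 + 6\right) 4 + 241 \cdot 37 = 10 \cdot 4 + 8917 = 40 + 8917 = 8957$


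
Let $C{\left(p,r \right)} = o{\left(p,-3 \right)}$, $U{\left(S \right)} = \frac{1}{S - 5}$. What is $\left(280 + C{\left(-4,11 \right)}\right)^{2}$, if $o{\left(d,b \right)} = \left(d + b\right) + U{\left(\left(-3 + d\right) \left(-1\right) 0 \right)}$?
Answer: $\frac{1860496}{25} \approx 74420.0$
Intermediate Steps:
$U{\left(S \right)} = \frac{1}{-5 + S}$
$o{\left(d,b \right)} = - \frac{1}{5} + b + d$ ($o{\left(d,b \right)} = \left(d + b\right) + \frac{1}{-5 + \left(-3 + d\right) \left(-1\right) 0} = \left(b + d\right) + \frac{1}{-5 + \left(3 - d\right) 0} = \left(b + d\right) + \frac{1}{-5 + 0} = \left(b + d\right) + \frac{1}{-5} = \left(b + d\right) - \frac{1}{5} = - \frac{1}{5} + b + d$)
$C{\left(p,r \right)} = - \frac{16}{5} + p$ ($C{\left(p,r \right)} = - \frac{1}{5} - 3 + p = - \frac{16}{5} + p$)
$\left(280 + C{\left(-4,11 \right)}\right)^{2} = \left(280 - \frac{36}{5}\right)^{2} = \left(\frac{1364}{5}\right)^{2} = \frac{1860496}{25}$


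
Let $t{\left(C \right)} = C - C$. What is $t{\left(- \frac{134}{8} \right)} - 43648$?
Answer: $-43648$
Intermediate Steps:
$t{\left(C \right)} = 0$
$t{\left(- \frac{134}{8} \right)} - 43648 = 0 - 43648 = -43648$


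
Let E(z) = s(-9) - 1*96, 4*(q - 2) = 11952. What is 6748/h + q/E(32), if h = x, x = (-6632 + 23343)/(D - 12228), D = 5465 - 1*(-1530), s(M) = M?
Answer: -751551142/350931 ≈ -2141.6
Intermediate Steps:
q = 2990 (q = 2 + (1/4)*11952 = 2 + 2988 = 2990)
D = 6995 (D = 5465 + 1530 = 6995)
E(z) = -105 (E(z) = -9 - 1*96 = -9 - 96 = -105)
x = -16711/5233 (x = (-6632 + 23343)/(6995 - 12228) = 16711/(-5233) = 16711*(-1/5233) = -16711/5233 ≈ -3.1934)
h = -16711/5233 ≈ -3.1934
6748/h + q/E(32) = 6748/(-16711/5233) + 2990/(-105) = 6748*(-5233/16711) + 2990*(-1/105) = -35312284/16711 - 598/21 = -751551142/350931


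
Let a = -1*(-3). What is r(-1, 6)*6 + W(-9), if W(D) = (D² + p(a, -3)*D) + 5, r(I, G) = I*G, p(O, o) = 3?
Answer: 23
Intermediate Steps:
a = 3
r(I, G) = G*I
W(D) = 5 + D² + 3*D (W(D) = (D² + 3*D) + 5 = 5 + D² + 3*D)
r(-1, 6)*6 + W(-9) = (6*(-1))*6 + (5 + (-9)² + 3*(-9)) = -6*6 + (5 + 81 - 27) = -36 + 59 = 23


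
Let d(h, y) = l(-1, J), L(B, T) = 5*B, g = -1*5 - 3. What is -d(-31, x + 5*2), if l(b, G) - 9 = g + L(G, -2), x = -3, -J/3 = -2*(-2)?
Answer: 59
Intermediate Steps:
g = -8 (g = -5 - 3 = -8)
J = -12 (J = -(-6)*(-2) = -3*4 = -12)
l(b, G) = 1 + 5*G (l(b, G) = 9 + (-8 + 5*G) = 1 + 5*G)
d(h, y) = -59 (d(h, y) = 1 + 5*(-12) = 1 - 60 = -59)
-d(-31, x + 5*2) = -1*(-59) = 59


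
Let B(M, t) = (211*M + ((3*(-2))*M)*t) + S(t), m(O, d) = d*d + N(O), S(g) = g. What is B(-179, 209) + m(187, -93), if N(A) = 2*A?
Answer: 195929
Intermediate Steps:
m(O, d) = d² + 2*O (m(O, d) = d*d + 2*O = d² + 2*O)
B(M, t) = t + 211*M - 6*M*t (B(M, t) = (211*M + ((3*(-2))*M)*t) + t = (211*M + (-6*M)*t) + t = (211*M - 6*M*t) + t = t + 211*M - 6*M*t)
B(-179, 209) + m(187, -93) = (209 + 211*(-179) - 6*(-179)*209) + ((-93)² + 2*187) = (209 - 37769 + 224466) + (8649 + 374) = 186906 + 9023 = 195929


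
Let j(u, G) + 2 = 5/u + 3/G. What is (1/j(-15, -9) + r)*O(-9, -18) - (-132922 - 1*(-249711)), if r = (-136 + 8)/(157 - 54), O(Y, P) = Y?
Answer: -96222139/824 ≈ -1.1677e+5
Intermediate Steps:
j(u, G) = -2 + 3/G + 5/u (j(u, G) = -2 + (5/u + 3/G) = -2 + (3/G + 5/u) = -2 + 3/G + 5/u)
r = -128/103 ≈ -1.2427
(1/j(-15, -9) + r)*O(-9, -18) - (-132922 - 1*(-249711)) = (1/(-2 + 3/(-9) + 5/(-15)) - 128/103)*(-9) - (-132922 - 1*(-249711)) = (1/(-2 + 3*(-1/9) + 5*(-1/15)) - 128/103)*(-9) - (-132922 + 249711) = (1/(-2 - 1/3 - 1/3) - 128/103)*(-9) - 1*116789 = (1/(-8/3) - 128/103)*(-9) - 116789 = (-3/8 - 128/103)*(-9) - 116789 = -1333/824*(-9) - 116789 = 11997/824 - 116789 = -96222139/824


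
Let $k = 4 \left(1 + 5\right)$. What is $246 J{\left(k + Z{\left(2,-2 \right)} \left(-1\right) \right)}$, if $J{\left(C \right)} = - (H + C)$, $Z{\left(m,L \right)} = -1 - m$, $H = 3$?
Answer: $-7380$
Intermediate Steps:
$k = 24$ ($k = 4 \cdot 6 = 24$)
$J{\left(C \right)} = -3 - C$ ($J{\left(C \right)} = - (3 + C) = -3 - C$)
$246 J{\left(k + Z{\left(2,-2 \right)} \left(-1\right) \right)} = 246 \left(-3 - \left(24 + \left(-1 - 2\right) \left(-1\right)\right)\right) = 246 \left(-3 - \left(24 - -3\right)\right) = 246 \left(-3 - \left(24 + 3\right)\right) = 246 \left(-3 - 27\right) = 246 \left(-30\right) = -7380$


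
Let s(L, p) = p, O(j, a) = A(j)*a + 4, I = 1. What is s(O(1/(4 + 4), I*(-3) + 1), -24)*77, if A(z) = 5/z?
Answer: -1848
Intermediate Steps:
O(j, a) = 4 + 5*a/j (O(j, a) = (5/j)*a + 4 = 5*a/j + 4 = 4 + 5*a/j)
s(O(1/(4 + 4), I*(-3) + 1), -24)*77 = -24*77 = -1848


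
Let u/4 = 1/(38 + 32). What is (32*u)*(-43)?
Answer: -2752/35 ≈ -78.629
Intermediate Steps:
u = 2/35 (u = 4/(38 + 32) = 4/70 = 4*(1/70) = 2/35 ≈ 0.057143)
(32*u)*(-43) = (32*(2/35))*(-43) = (64/35)*(-43) = -2752/35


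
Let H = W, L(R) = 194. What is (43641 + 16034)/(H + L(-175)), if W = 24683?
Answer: 59675/24877 ≈ 2.3988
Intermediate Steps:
H = 24683
(43641 + 16034)/(H + L(-175)) = (43641 + 16034)/(24683 + 194) = 59675/24877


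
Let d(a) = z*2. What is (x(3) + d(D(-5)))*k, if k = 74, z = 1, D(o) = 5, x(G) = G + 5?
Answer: 740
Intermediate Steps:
x(G) = 5 + G
d(a) = 2 (d(a) = 1*2 = 2)
(x(3) + d(D(-5)))*k = ((5 + 3) + 2)*74 = (8 + 2)*74 = 10*74 = 740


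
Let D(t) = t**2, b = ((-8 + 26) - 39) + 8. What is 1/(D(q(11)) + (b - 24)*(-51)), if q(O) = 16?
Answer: 1/2143 ≈ 0.00046664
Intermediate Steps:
b = -13 (b = (18 - 39) + 8 = -21 + 8 = -13)
1/(D(q(11)) + (b - 24)*(-51)) = 1/(16**2 + (-13 - 24)*(-51)) = 1/(256 - 37*(-51)) = 1/(256 + 1887) = 1/2143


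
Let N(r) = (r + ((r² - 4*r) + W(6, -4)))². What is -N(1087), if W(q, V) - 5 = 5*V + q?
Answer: -1388388533401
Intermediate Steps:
W(q, V) = 5 + q + 5*V (W(q, V) = 5 + (5*V + q) = 5 + (q + 5*V) = 5 + q + 5*V)
N(r) = (-9 + r² - 3*r)² (N(r) = (r + ((r² - 4*r) + (5 + 6 + 5*(-4))))² = (r + ((r² - 4*r) + (5 + 6 - 20)))² = (r + ((r² - 4*r) - 9))² = (r + (-9 + r² - 4*r))² = (-9 + r² - 3*r)²)
-N(1087) = -(9 - 1*1087² + 3*1087)² = -(9 - 1*1181569 + 3261)² = -(9 - 1181569 + 3261)² = -1*(-1178299)² = -1*1388388533401 = -1388388533401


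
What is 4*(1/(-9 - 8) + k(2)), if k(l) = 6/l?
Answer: 200/17 ≈ 11.765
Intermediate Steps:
4*(1/(-9 - 8) + k(2)) = 4*(1/(-9 - 8) + 6/2) = 4*(1/(-17) + 6*(½)) = 4*(-1/17 + 3) = 4*(50/17) = 200/17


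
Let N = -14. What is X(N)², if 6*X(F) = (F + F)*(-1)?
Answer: 196/9 ≈ 21.778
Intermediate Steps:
X(F) = -F/3 (X(F) = ((F + F)*(-1))/6 = ((2*F)*(-1))/6 = (-2*F)/6 = -F/3)
X(N)² = (-⅓*(-14))² = (14/3)² = 196/9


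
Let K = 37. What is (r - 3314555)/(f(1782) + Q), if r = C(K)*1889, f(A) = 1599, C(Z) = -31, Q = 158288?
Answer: -3373114/159887 ≈ -21.097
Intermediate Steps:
r = -58559 (r = -31*1889 = -58559)
(r - 3314555)/(f(1782) + Q) = (-58559 - 3314555)/(1599 + 158288) = -3373114/159887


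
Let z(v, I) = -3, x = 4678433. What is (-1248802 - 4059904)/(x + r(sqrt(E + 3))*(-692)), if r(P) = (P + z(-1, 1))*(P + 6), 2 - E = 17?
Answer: -24946634074258/22082466568561 - 22041747312*I*sqrt(3)/22082466568561 ≈ -1.1297 - 0.0017289*I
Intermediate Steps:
E = -15 (E = 2 - 1*17 = 2 - 17 = -15)
r(P) = (-3 + P)*(6 + P) (r(P) = (P - 3)*(P + 6) = (-3 + P)*(6 + P))
(-1248802 - 4059904)/(x + r(sqrt(E + 3))*(-692)) = (-1248802 - 4059904)/(4678433 + (-18 + (sqrt(-15 + 3))**2 + 3*sqrt(-15 + 3))*(-692)) = -5308706/(4678433 + (-18 + (sqrt(-12))**2 + 3*sqrt(-12))*(-692)) = -5308706/(4678433 + (-18 + (2*I*sqrt(3))**2 + 3*(2*I*sqrt(3)))*(-692)) = -5308706/(4678433 + (-18 - 12 + 6*I*sqrt(3))*(-692)) = -5308706/(4678433 + (-30 + 6*I*sqrt(3))*(-692)) = -5308706/(4678433 + (20760 - 4152*I*sqrt(3))) = -5308706/(4699193 - 4152*I*sqrt(3))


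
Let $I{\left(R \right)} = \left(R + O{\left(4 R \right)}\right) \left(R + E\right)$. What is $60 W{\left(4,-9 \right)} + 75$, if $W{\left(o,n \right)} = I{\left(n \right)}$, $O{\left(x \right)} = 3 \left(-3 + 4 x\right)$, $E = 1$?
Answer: $216075$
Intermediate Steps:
$O{\left(x \right)} = -9 + 12 x$
$I{\left(R \right)} = \left(1 + R\right) \left(-9 + 49 R\right)$ ($I{\left(R \right)} = \left(R + \left(-9 + 12 \cdot 4 R\right)\right) \left(R + 1\right) = \left(R + \left(-9 + 48 R\right)\right) \left(1 + R\right) = \left(-9 + 49 R\right) \left(1 + R\right) = \left(1 + R\right) \left(-9 + 49 R\right)$)
$W{\left(o,n \right)} = -9 + 40 n + 49 n^{2}$
$60 W{\left(4,-9 \right)} + 75 = 60 \left(-9 + 40 \left(-9\right) + 49 \left(-9\right)^{2}\right) + 75 = 60 \left(-9 - 360 + 49 \cdot 81\right) + 75 = 60 \left(-9 - 360 + 3969\right) + 75 = 60 \cdot 3600 + 75 = 216000 + 75 = 216075$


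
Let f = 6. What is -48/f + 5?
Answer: -3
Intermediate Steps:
-48/f + 5 = -48/6 + 5 = -6*4/3 + 5 = -8 + 5 = -3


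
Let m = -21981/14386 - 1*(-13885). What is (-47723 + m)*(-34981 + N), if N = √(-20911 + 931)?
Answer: 17029291221469/14386 - 1460446347*I*√555/7193 ≈ 1.1837e+9 - 4.7832e+6*I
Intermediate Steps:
m = 199727629/14386 (m = -21981*1/14386 + 13885 = -21981/14386 + 13885 = 199727629/14386 ≈ 13883.)
N = 6*I*√555 (N = √(-19980) = 6*I*√555 ≈ 141.35*I)
(-47723 + m)*(-34981 + N) = (-47723 + 199727629/14386)*(-34981 + 6*I*√555) = -486815449*(-34981 + 6*I*√555)/14386 = 17029291221469/14386 - 1460446347*I*√555/7193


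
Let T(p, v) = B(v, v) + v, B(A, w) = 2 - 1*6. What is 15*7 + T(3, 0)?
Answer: 101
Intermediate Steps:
B(A, w) = -4 (B(A, w) = 2 - 6 = -4)
T(p, v) = -4 + v
15*7 + T(3, 0) = 15*7 + (-4 + 0) = 105 - 4 = 101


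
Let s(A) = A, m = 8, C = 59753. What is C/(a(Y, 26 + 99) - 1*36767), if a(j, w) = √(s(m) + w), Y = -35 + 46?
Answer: -2196938551/1351812156 - 59753*√133/1351812156 ≈ -1.6257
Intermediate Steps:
Y = 11
a(j, w) = √(8 + w)
C/(a(Y, 26 + 99) - 1*36767) = 59753/(√(8 + (26 + 99)) - 1*36767) = 59753/(√(8 + 125) - 36767) = 59753/(√133 - 36767) = 59753/(-36767 + √133)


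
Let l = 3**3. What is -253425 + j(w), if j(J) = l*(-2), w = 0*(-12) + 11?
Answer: -253479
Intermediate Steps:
l = 27
w = 11 (w = 0 + 11 = 11)
j(J) = -54 (j(J) = 27*(-2) = -54)
-253425 + j(w) = -253425 - 54 = -253479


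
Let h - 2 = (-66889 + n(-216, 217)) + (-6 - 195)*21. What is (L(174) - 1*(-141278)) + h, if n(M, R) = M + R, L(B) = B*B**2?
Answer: 5338195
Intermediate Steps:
L(B) = B**3
h = -71107 (h = 2 + ((-66889 + (-216 + 217)) + (-6 - 195)*21) = 2 + ((-66889 + 1) - 201*21) = 2 + (-66888 - 4221) = 2 - 71109 = -71107)
(L(174) - 1*(-141278)) + h = (174**3 - 1*(-141278)) - 71107 = (5268024 + 141278) - 71107 = 5409302 - 71107 = 5338195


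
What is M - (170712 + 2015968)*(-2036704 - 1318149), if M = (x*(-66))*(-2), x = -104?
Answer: 7335989944312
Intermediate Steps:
M = -13728 (M = -104*(-66)*(-2) = 6864*(-2) = -13728)
M - (170712 + 2015968)*(-2036704 - 1318149) = -13728 - (170712 + 2015968)*(-2036704 - 1318149) = -13728 - 2186680*(-3354853) = -13728 - 1*(-7335989958040) = -13728 + 7335989958040 = 7335989944312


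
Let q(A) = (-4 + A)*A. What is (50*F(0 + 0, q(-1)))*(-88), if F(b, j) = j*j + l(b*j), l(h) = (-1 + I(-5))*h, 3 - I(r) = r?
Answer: -110000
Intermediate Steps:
I(r) = 3 - r
l(h) = 7*h (l(h) = (-1 + (3 - 1*(-5)))*h = (-1 + (3 + 5))*h = (-1 + 8)*h = 7*h)
q(A) = A*(-4 + A)
F(b, j) = j² + 7*b*j (F(b, j) = j*j + 7*(b*j) = j² + 7*b*j)
(50*F(0 + 0, q(-1)))*(-88) = (50*((-(-4 - 1))*(-(-4 - 1) + 7*(0 + 0))))*(-88) = (50*((-1*(-5))*(-1*(-5) + 7*0)))*(-88) = (50*(5*(5 + 0)))*(-88) = (50*(5*5))*(-88) = (50*25)*(-88) = 1250*(-88) = -110000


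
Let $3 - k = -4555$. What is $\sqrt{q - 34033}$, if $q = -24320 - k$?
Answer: $i \sqrt{62911} \approx 250.82 i$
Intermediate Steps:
$k = 4558$ ($k = 3 - -4555 = 3 + 4555 = 4558$)
$q = -28878$ ($q = -24320 - 4558 = -28878$)
$\sqrt{q - 34033} = \sqrt{-28878 - 34033} = \sqrt{-62911} = i \sqrt{62911}$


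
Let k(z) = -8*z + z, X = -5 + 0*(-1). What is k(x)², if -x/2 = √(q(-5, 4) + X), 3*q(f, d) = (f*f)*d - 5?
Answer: 15680/3 ≈ 5226.7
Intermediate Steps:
q(f, d) = -5/3 + d*f²/3 (q(f, d) = ((f*f)*d - 5)/3 = (f²*d - 5)/3 = (d*f² - 5)/3 = (-5 + d*f²)/3 = -5/3 + d*f²/3)
X = -5 (X = -5 + 0 = -5)
x = -8*√15/3 (x = -2*√((-5/3 + (⅓)*4*(-5)²) - 5) = -2*√((-5/3 + (⅓)*4*25) - 5) = -2*√((-5/3 + 100/3) - 5) = -2*√(95/3 - 5) = -8*√15/3 ≈ -10.328)
k(z) = -7*z
k(x)² = (-(-56)*√15/3)² = (56*√15/3)² = 15680/3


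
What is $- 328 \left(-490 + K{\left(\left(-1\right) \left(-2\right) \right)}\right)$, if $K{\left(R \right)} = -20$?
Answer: $167280$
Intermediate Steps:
$- 328 \left(-490 + K{\left(\left(-1\right) \left(-2\right) \right)}\right) = - 328 \left(-490 - 20\right) = \left(-328\right) \left(-510\right) = 167280$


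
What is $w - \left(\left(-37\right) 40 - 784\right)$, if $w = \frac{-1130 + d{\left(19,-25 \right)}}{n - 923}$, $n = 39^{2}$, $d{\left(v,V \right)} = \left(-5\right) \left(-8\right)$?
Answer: $\frac{676391}{299} \approx 2262.2$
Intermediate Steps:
$d{\left(v,V \right)} = 40$
$n = 1521$
$w = - \frac{545}{299}$ ($w = \frac{-1130 + 40}{1521 - 923} = - \frac{1090}{598} = \left(-1090\right) \frac{1}{598} = - \frac{545}{299} \approx -1.8227$)
$w - \left(\left(-37\right) 40 - 784\right) = - \frac{545}{299} - \left(\left(-37\right) 40 - 784\right) = - \frac{545}{299} - \left(-1480 - 784\right) = - \frac{545}{299} - -2264 = - \frac{545}{299} + 2264 = \frac{676391}{299}$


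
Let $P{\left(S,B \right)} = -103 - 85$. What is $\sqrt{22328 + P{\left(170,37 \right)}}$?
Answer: $6 \sqrt{615} \approx 148.8$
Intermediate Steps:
$P{\left(S,B \right)} = -188$ ($P{\left(S,B \right)} = -103 - 85 = -188$)
$\sqrt{22328 + P{\left(170,37 \right)}} = \sqrt{22328 - 188} = \sqrt{22140} = 6 \sqrt{615}$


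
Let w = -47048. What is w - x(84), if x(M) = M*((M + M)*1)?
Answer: -61160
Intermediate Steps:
x(M) = 2*M² (x(M) = M*((2*M)*1) = M*(2*M) = 2*M²)
w - x(84) = -47048 - 2*84² = -47048 - 2*7056 = -47048 - 1*14112 = -47048 - 14112 = -61160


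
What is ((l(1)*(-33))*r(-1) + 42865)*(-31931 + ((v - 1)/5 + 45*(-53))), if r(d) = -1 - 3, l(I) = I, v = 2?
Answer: -7377382263/5 ≈ -1.4755e+9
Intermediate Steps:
r(d) = -4
((l(1)*(-33))*r(-1) + 42865)*(-31931 + ((v - 1)/5 + 45*(-53))) = ((1*(-33))*(-4) + 42865)*(-31931 + ((2 - 1)/5 + 45*(-53))) = (-33*(-4) + 42865)*(-31931 + (1*(1/5) - 2385)) = (132 + 42865)*(-31931 + (1/5 - 2385)) = 42997*(-31931 - 11924/5) = 42997*(-171579/5) = -7377382263/5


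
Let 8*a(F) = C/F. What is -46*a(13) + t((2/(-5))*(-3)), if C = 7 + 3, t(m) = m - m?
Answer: -115/26 ≈ -4.4231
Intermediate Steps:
t(m) = 0
C = 10
a(F) = 5/(4*F) (a(F) = (10/F)/8 = 5/(4*F))
-46*a(13) + t((2/(-5))*(-3)) = -115/(2*13) + 0 = -46*5/52 + 0 = -115/26 + 0 = -115/26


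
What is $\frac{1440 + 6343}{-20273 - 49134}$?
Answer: $- \frac{7783}{69407} \approx -0.11214$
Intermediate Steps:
$\frac{1440 + 6343}{-20273 - 49134} = \frac{7783}{-69407} = 7783 \left(- \frac{1}{69407}\right) = - \frac{7783}{69407}$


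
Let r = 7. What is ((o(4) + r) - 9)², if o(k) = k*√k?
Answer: 36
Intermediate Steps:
o(k) = k^(3/2)
((o(4) + r) - 9)² = ((4^(3/2) + 7) - 9)² = ((8 + 7) - 9)² = (15 - 9)² = 6² = 36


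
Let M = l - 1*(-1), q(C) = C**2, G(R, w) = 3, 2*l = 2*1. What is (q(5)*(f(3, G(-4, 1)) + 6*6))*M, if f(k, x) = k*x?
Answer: 2250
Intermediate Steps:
l = 1 (l = (2*1)/2 = (1/2)*2 = 1)
M = 2 (M = 1 - 1*(-1) = 1 + 1 = 2)
(q(5)*(f(3, G(-4, 1)) + 6*6))*M = (5**2*(3*3 + 6*6))*2 = (25*(9 + 36))*2 = (25*45)*2 = 1125*2 = 2250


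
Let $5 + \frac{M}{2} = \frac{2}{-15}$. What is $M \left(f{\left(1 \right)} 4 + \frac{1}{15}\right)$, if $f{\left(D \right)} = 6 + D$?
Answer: $- \frac{64834}{225} \approx -288.15$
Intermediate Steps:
$M = - \frac{154}{15}$ ($M = -10 + 2 \frac{2}{-15} = -10 + 2 \cdot 2 \left(- \frac{1}{15}\right) = -10 + 2 \left(- \frac{2}{15}\right) = -10 - \frac{4}{15} = - \frac{154}{15} \approx -10.267$)
$M \left(f{\left(1 \right)} 4 + \frac{1}{15}\right) = - \frac{154 \left(\left(6 + 1\right) 4 + \frac{1}{15}\right)}{15} = - \frac{154 \left(7 \cdot 4 + \frac{1}{15}\right)}{15} = - \frac{154 \left(28 + \frac{1}{15}\right)}{15} = \left(- \frac{154}{15}\right) \frac{421}{15} = - \frac{64834}{225}$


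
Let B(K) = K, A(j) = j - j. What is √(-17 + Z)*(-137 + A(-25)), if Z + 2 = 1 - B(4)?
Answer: -137*I*√22 ≈ -642.59*I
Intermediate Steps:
A(j) = 0
Z = -5 (Z = -2 + (1 - 1*4) = -2 + (1 - 4) = -2 - 3 = -5)
√(-17 + Z)*(-137 + A(-25)) = √(-17 - 5)*(-137 + 0) = √(-22)*(-137) = (I*√22)*(-137) = -137*I*√22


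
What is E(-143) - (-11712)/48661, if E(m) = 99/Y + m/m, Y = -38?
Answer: -2523265/1849118 ≈ -1.3646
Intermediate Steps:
E(m) = -61/38 (E(m) = 99/(-38) + m/m = 99*(-1/38) + 1 = -99/38 + 1 = -61/38)
E(-143) - (-11712)/48661 = -61/38 - (-11712)/48661 = -61/38 - 1*(-11712/48661) = -61/38 + 11712/48661 = -2523265/1849118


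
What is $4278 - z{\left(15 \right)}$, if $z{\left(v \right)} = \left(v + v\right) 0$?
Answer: $4278$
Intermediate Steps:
$z{\left(v \right)} = 0$ ($z{\left(v \right)} = 2 v 0 = 0$)
$4278 - z{\left(15 \right)} = 4278 - 0 = 4278 + 0 = 4278$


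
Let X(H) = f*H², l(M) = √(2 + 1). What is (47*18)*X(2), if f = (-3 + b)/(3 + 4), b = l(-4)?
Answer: -10152/7 + 3384*√3/7 ≈ -612.96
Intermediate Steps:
l(M) = √3
b = √3 ≈ 1.7320
f = -3/7 + √3/7 (f = (-3 + √3)/(3 + 4) = (-3 + √3)/7 = (-3 + √3)*(⅐) = -3/7 + √3/7 ≈ -0.18114)
X(H) = H²*(-3/7 + √3/7) (X(H) = (-3/7 + √3/7)*H² = H²*(-3/7 + √3/7))
(47*18)*X(2) = (47*18)*((⅐)*2²*(-3 + √3)) = 846*((⅐)*4*(-3 + √3)) = 846*(-12/7 + 4*√3/7) = -10152/7 + 3384*√3/7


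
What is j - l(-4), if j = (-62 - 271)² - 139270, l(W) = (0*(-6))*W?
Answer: -28381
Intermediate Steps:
l(W) = 0 (l(W) = 0*W = 0)
j = -28381 (j = (-333)² - 139270 = 110889 - 139270 = -28381)
j - l(-4) = -28381 - 1*0 = -28381 + 0 = -28381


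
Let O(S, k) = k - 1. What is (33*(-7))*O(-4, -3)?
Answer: 924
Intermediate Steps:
O(S, k) = -1 + k
(33*(-7))*O(-4, -3) = (33*(-7))*(-1 - 3) = -231*(-4) = 924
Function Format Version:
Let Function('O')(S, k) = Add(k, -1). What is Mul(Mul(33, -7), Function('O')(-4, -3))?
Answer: 924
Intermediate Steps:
Function('O')(S, k) = Add(-1, k)
Mul(Mul(33, -7), Function('O')(-4, -3)) = Mul(Mul(33, -7), Add(-1, -3)) = Mul(-231, -4) = 924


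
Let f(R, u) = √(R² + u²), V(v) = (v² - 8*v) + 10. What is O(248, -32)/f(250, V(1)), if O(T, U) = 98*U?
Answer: -3136*√62509/62509 ≈ -12.543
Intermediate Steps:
V(v) = 10 + v² - 8*v
O(248, -32)/f(250, V(1)) = (98*(-32))/(√(250² + (10 + 1² - 8*1)²)) = -3136/√(62500 + (10 + 1 - 8)²) = -3136/√(62500 + 3²) = -3136/√(62500 + 9) = -3136*√62509/62509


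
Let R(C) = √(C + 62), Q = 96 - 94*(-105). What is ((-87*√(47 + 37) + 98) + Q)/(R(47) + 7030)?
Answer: 70749920/49420791 - 407740*√21/16473597 - 10064*√109/49420791 + 58*√2289/16473597 ≈ 1.3162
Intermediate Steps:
Q = 9966 (Q = 96 + 9870 = 9966)
R(C) = √(62 + C)
((-87*√(47 + 37) + 98) + Q)/(R(47) + 7030) = ((-87*√(47 + 37) + 98) + 9966)/(√(62 + 47) + 7030) = ((-174*√21 + 98) + 9966)/(√109 + 7030) = ((-174*√21 + 98) + 9966)/(7030 + √109) = ((98 - 174*√21) + 9966)/(7030 + √109) = (10064 - 174*√21)/(7030 + √109)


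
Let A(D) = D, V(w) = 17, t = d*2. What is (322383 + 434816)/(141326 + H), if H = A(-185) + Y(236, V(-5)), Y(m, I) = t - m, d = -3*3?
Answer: 757199/140887 ≈ 5.3745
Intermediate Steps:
d = -9
t = -18 (t = -9*2 = -18)
Y(m, I) = -18 - m
H = -439 (H = -185 + (-18 - 1*236) = -185 + (-18 - 236) = -185 - 254 = -439)
(322383 + 434816)/(141326 + H) = (322383 + 434816)/(141326 - 439) = 757199/140887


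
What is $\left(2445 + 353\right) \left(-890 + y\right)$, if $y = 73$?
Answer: $-2285966$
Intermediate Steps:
$\left(2445 + 353\right) \left(-890 + y\right) = \left(2445 + 353\right) \left(-890 + 73\right) = 2798 \left(-817\right) = -2285966$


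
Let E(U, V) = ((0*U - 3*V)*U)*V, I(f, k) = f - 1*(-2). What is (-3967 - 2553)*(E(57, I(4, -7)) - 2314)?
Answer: 55224400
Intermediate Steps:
I(f, k) = 2 + f (I(f, k) = f + 2 = 2 + f)
E(U, V) = -3*U*V² (E(U, V) = ((0 - 3*V)*U)*V = ((-3*V)*U)*V = (-3*U*V)*V = -3*U*V²)
(-3967 - 2553)*(E(57, I(4, -7)) - 2314) = (-3967 - 2553)*(-3*57*(2 + 4)² - 2314) = -6520*(-3*57*6² - 2314) = -6520*(-3*57*36 - 2314) = -6520*(-6156 - 2314) = -6520*(-8470) = 55224400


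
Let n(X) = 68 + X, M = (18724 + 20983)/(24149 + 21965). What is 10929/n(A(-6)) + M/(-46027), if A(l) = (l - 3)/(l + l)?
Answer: 92786721614423/583684496450 ≈ 158.97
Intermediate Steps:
M = 39707/46114 ≈ 0.86106
A(l) = (-3 + l)/(2*l) (A(l) = (-3 + l)/((2*l)) = (-3 + l)*(1/(2*l)) = (-3 + l)/(2*l))
10929/n(A(-6)) + M/(-46027) = 10929/(68 + (½)*(-3 - 6)/(-6)) + (39707/46114)/(-46027) = 10929/(68 + (½)*(-⅙)*(-9)) + (39707/46114)*(-1/46027) = 10929/(68 + ¾) - 39707/2122489078 = 10929/(275/4) - 39707/2122489078 = 10929*(4/275) - 39707/2122489078 = 43716/275 - 39707/2122489078 = 92786721614423/583684496450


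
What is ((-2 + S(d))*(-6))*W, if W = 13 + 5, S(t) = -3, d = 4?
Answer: 540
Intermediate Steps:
W = 18
((-2 + S(d))*(-6))*W = ((-2 - 3)*(-6))*18 = -5*(-6)*18 = 30*18 = 540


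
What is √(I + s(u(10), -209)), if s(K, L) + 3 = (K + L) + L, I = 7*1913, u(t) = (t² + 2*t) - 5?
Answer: √13085 ≈ 114.39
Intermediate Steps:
u(t) = -5 + t² + 2*t
I = 13391
s(K, L) = -3 + K + 2*L (s(K, L) = -3 + ((K + L) + L) = -3 + (K + 2*L) = -3 + K + 2*L)
√(I + s(u(10), -209)) = √(13391 + (-3 + (-5 + 10² + 2*10) + 2*(-209))) = √(13391 + (-3 + (-5 + 100 + 20) - 418)) = √(13391 + (-3 + 115 - 418)) = √(13391 - 306) = √13085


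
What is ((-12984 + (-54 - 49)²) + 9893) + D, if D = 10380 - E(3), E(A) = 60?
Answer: 17838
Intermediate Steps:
D = 10320 (D = 10380 - 1*60 = 10380 - 60 = 10320)
((-12984 + (-54 - 49)²) + 9893) + D = ((-12984 + (-54 - 49)²) + 9893) + 10320 = ((-12984 + (-103)²) + 9893) + 10320 = ((-12984 + 10609) + 9893) + 10320 = (-2375 + 9893) + 10320 = 7518 + 10320 = 17838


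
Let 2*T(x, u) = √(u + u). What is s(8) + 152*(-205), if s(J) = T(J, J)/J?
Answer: -124639/4 ≈ -31160.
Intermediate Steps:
T(x, u) = √2*√u/2 (T(x, u) = √(u + u)/2 = √(2*u)/2 = (√2*√u)/2 = √2*√u/2)
s(J) = √2/(2*√J) (s(J) = (√2*√J/2)/J = √2/(2*√J))
s(8) + 152*(-205) = √2/(2*√8) + 152*(-205) = √2*(√2/4)/2 - 31160 = ¼ - 31160 = -124639/4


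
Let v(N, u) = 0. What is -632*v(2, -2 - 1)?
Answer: 0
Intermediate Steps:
-632*v(2, -2 - 1) = -632*0 = 0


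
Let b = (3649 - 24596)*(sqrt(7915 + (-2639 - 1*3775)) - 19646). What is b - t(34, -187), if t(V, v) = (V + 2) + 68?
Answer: 411524658 - 20947*sqrt(1501) ≈ 4.1071e+8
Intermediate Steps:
t(V, v) = 70 + V (t(V, v) = (2 + V) + 68 = 70 + V)
b = 411524762 - 20947*sqrt(1501) (b = -20947*(sqrt(7915 + (-2639 - 3775)) - 19646) = -20947*(sqrt(7915 - 6414) - 19646) = -20947*(sqrt(1501) - 19646) = -20947*(-19646 + sqrt(1501)) = 411524762 - 20947*sqrt(1501) ≈ 4.1071e+8)
b - t(34, -187) = (411524762 - 20947*sqrt(1501)) - (70 + 34) = (411524762 - 20947*sqrt(1501)) - 1*104 = (411524762 - 20947*sqrt(1501)) - 104 = 411524658 - 20947*sqrt(1501)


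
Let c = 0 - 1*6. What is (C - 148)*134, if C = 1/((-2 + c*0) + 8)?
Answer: -59429/3 ≈ -19810.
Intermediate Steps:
c = -6 (c = 0 - 6 = -6)
C = 1/6 (C = 1/((-2 - 6*0) + 8) = 1/((-2 + 0) + 8) = 1/(-2 + 8) = 1/6 ≈ 0.16667)
(C - 148)*134 = (1/6 - 148)*134 = -887/6*134 = -59429/3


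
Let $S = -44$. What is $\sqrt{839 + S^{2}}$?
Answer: $5 \sqrt{111} \approx 52.678$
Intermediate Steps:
$\sqrt{839 + S^{2}} = \sqrt{839 + \left(-44\right)^{2}} = \sqrt{839 + 1936} = \sqrt{2775} = 5 \sqrt{111}$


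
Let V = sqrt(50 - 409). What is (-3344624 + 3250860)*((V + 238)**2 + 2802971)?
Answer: -268095279584 - 44631664*I*sqrt(359) ≈ -2.681e+11 - 8.4565e+8*I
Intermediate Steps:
V = I*sqrt(359) (V = sqrt(-359) = I*sqrt(359) ≈ 18.947*I)
(-3344624 + 3250860)*((V + 238)**2 + 2802971) = (-3344624 + 3250860)*((I*sqrt(359) + 238)**2 + 2802971) = -93764*((238 + I*sqrt(359))**2 + 2802971) = -93764*(2802971 + (238 + I*sqrt(359))**2) = -262817772844 - 93764*(238 + I*sqrt(359))**2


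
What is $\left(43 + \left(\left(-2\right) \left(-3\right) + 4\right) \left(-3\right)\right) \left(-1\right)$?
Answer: $-13$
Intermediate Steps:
$\left(43 + \left(\left(-2\right) \left(-3\right) + 4\right) \left(-3\right)\right) \left(-1\right) = \left(43 + \left(6 + 4\right) \left(-3\right)\right) \left(-1\right) = \left(43 + 10 \left(-3\right)\right) \left(-1\right) = \left(43 - 30\right) \left(-1\right) = 13 \left(-1\right) = -13$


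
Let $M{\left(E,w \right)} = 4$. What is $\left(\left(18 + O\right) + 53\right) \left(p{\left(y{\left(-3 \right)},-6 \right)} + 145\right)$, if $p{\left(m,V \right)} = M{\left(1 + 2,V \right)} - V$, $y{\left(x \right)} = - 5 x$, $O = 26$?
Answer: $15035$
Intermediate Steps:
$p{\left(m,V \right)} = 4 - V$
$\left(\left(18 + O\right) + 53\right) \left(p{\left(y{\left(-3 \right)},-6 \right)} + 145\right) = \left(\left(18 + 26\right) + 53\right) \left(\left(4 - -6\right) + 145\right) = \left(44 + 53\right) \left(\left(4 + 6\right) + 145\right) = 97 \left(10 + 145\right) = 97 \cdot 155 = 15035$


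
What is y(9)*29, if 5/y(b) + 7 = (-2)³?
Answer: -29/3 ≈ -9.6667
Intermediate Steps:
y(b) = -⅓ (y(b) = 5/(-7 + (-2)³) = 5/(-7 - 8) = 5/(-15) = 5*(-1/15) = -⅓)
y(9)*29 = -⅓*29 = -29/3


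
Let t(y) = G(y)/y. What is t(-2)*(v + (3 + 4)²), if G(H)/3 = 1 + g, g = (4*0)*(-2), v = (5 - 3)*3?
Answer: -165/2 ≈ -82.500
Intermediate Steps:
v = 6 (v = 2*3 = 6)
g = 0 (g = 0*(-2) = 0)
G(H) = 3 (G(H) = 3*(1 + 0) = 3*1 = 3)
t(y) = 3/y
t(-2)*(v + (3 + 4)²) = (3/(-2))*(6 + (3 + 4)²) = (3*(-½))*(6 + 7²) = -3*(6 + 49)/2 = -3/2*55 = -165/2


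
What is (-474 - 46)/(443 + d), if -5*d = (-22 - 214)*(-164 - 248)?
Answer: 200/7309 ≈ 0.027364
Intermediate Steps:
d = -97232/5 (d = -(-22 - 214)*(-164 - 248)/5 = -(-236)*(-412)/5 = -1/5*97232 = -97232/5 ≈ -19446.)
(-474 - 46)/(443 + d) = (-474 - 46)/(443 - 97232/5) = -520/(-95017/5) = -520*(-5/95017) = 200/7309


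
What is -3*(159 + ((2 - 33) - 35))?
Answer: -279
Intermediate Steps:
-3*(159 + ((2 - 33) - 35)) = -3*(159 + (-31 - 35)) = -3*(159 - 66) = -3*93 = -279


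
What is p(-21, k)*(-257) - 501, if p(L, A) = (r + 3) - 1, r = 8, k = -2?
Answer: -3071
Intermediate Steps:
p(L, A) = 10 (p(L, A) = (8 + 3) - 1 = 11 - 1 = 10)
p(-21, k)*(-257) - 501 = 10*(-257) - 501 = -2570 - 501 = -3071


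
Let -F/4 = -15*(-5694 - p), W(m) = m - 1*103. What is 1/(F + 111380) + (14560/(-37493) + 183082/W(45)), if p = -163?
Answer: -756812803844737/239727242560 ≈ -3157.0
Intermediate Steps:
W(m) = -103 + m (W(m) = m - 103 = -103 + m)
F = -331860 (F = -(-60)*(-5694 - 1*(-163)) = -(-60)*(-5694 + 163) = -(-60)*(-5531) = -4*82965 = -331860)
1/(F + 111380) + (14560/(-37493) + 183082/W(45)) = 1/(-331860 + 111380) + (14560/(-37493) + 183082/(-103 + 45)) = 1/(-220480) + (14560*(-1/37493) + 183082/(-58)) = -1/220480 + (-14560/37493 + 183082*(-1/58)) = -1/220480 + (-14560/37493 - 91541/29) = -1/220480 - 3432568953/1087297 = -756812803844737/239727242560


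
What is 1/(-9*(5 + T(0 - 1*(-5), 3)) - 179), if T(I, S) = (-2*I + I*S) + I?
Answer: -1/314 ≈ -0.0031847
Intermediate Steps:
T(I, S) = -I + I*S
1/(-9*(5 + T(0 - 1*(-5), 3)) - 179) = 1/(-9*(5 + (0 - 1*(-5))*(-1 + 3)) - 179) = 1/(-9*(5 + (0 + 5)*2) - 179) = 1/(-9*(5 + 5*2) - 179) = 1/(-9*(5 + 10) - 179) = 1/(-9*15 - 179) = 1/(-135 - 179) = 1/(-314) = -1/314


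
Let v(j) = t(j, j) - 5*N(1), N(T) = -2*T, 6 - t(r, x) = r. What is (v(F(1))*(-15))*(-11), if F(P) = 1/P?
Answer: 2475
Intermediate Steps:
t(r, x) = 6 - r
v(j) = 16 - j (v(j) = (6 - j) - (-10) = (6 - j) - 5*(-2) = (6 - j) + 10 = 16 - j)
(v(F(1))*(-15))*(-11) = ((16 - 1/1)*(-15))*(-11) = ((16 - 1*1)*(-15))*(-11) = ((16 - 1)*(-15))*(-11) = (15*(-15))*(-11) = -225*(-11) = 2475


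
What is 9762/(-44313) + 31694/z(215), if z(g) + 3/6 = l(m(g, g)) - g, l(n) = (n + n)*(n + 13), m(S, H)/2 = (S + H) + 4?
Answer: -9015732706/45175641171 ≈ -0.19957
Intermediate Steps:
m(S, H) = 8 + 2*H + 2*S (m(S, H) = 2*((S + H) + 4) = 2*((H + S) + 4) = 2*(4 + H + S) = 8 + 2*H + 2*S)
l(n) = 2*n*(13 + n) (l(n) = (2*n)*(13 + n) = 2*n*(13 + n))
z(g) = -1/2 - g + 2*(8 + 4*g)*(21 + 4*g) (z(g) = -1/2 + (2*(8 + 2*g + 2*g)*(13 + (8 + 2*g + 2*g)) - g) = -1/2 + (2*(8 + 4*g)*(13 + (8 + 4*g)) - g) = -1/2 + (2*(8 + 4*g)*(21 + 4*g) - g) = -1/2 + (-g + 2*(8 + 4*g)*(21 + 4*g)) = -1/2 - g + 2*(8 + 4*g)*(21 + 4*g))
9762/(-44313) + 31694/z(215) = 9762/(-44313) + 31694/(671/2 + 32*215**2 + 231*215) = 9762*(-1/44313) + 31694/(671/2 + 32*46225 + 49665) = -3254/14771 + 31694/(671/2 + 1479200 + 49665) = -3254/14771 + 31694/(3058401/2) = -3254/14771 + 31694*(2/3058401) = -3254/14771 + 63388/3058401 = -9015732706/45175641171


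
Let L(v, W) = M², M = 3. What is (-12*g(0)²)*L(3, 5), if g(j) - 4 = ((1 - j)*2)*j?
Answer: -1728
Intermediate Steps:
g(j) = 4 + j*(2 - 2*j) (g(j) = 4 + ((1 - j)*2)*j = 4 + (2 - 2*j)*j = 4 + j*(2 - 2*j))
L(v, W) = 9 (L(v, W) = 3² = 9)
(-12*g(0)²)*L(3, 5) = -12*(4 - 2*0² + 2*0)²*9 = -12*(4 - 2*0 + 0)²*9 = -12*(4 + 0 + 0)²*9 = -12*4²*9 = -12*16*9 = -192*9 = -1728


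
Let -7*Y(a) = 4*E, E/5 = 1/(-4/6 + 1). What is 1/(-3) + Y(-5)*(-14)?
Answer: 359/3 ≈ 119.67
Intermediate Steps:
E = 15 (E = 5/(-4/6 + 1) = 5/(-4*⅙ + 1) = 5/(-⅔ + 1) = 5/(⅓) = 5*3 = 15)
Y(a) = -60/7 (Y(a) = -4*15/7 = -⅐*60 = -60/7)
1/(-3) + Y(-5)*(-14) = 1/(-3) - 60/7*(-14) = -⅓ + 120 = 359/3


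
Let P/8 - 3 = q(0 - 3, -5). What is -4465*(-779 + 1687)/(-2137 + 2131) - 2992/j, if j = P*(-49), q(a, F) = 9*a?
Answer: 132437791/196 ≈ 6.7570e+5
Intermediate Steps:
P = -192 (P = 24 + 8*(9*(0 - 3)) = 24 + 8*(9*(-3)) = 24 + 8*(-27) = 24 - 216 = -192)
j = 9408 (j = -192*(-49) = 9408)
-4465*(-779 + 1687)/(-2137 + 2131) - 2992/j = -4465*(-779 + 1687)/(-2137 + 2131) - 2992/9408 = -4465/((-6/908)) - 2992*1/9408 = -4465/((-6*1/908)) - 187/588 = -4465/(-3/454) - 187/588 = -4465*(-454/3) - 187/588 = 2027110/3 - 187/588 = 132437791/196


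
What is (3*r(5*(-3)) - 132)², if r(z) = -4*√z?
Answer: 15264 + 3168*I*√15 ≈ 15264.0 + 12270.0*I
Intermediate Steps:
(3*r(5*(-3)) - 132)² = (3*(-4*I*√15) - 132)² = (-12*I*√15 - 132)² = (-132 - 12*I*√15)²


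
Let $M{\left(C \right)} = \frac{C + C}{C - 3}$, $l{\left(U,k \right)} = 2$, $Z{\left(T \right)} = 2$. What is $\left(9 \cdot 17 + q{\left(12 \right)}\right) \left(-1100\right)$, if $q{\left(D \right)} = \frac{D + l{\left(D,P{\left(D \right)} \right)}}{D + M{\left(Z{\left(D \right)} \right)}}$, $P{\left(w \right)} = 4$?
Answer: $-170225$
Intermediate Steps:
$M{\left(C \right)} = \frac{2 C}{-3 + C}$
$q{\left(D \right)} = \frac{2 + D}{-4 + D}$ ($q{\left(D \right)} = \frac{D + 2}{D + 2 \cdot 2 \frac{1}{-3 + 2}} = \frac{2 + D}{D + 2 \cdot 2 \frac{1}{-1}} = \frac{2 + D}{D + 2 \cdot 2 \left(-1\right)} = \frac{2 + D}{D - 4} = \frac{2 + D}{-4 + D}$)
$\left(9 \cdot 17 + q{\left(12 \right)}\right) \left(-1100\right) = \left(9 \cdot 17 + \frac{2 + 12}{-4 + 12}\right) \left(-1100\right) = \left(153 + \frac{1}{8} \cdot 14\right) \left(-1100\right) = \left(153 + \frac{7}{4}\right) \left(-1100\right) = \frac{619}{4} \left(-1100\right) = -170225$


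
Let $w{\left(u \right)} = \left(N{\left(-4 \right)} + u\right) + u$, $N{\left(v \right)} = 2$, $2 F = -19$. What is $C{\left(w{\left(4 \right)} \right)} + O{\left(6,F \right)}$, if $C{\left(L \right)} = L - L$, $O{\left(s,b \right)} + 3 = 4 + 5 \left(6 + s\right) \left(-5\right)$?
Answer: $-299$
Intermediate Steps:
$F = - \frac{19}{2}$ ($F = \frac{1}{2} \left(-19\right) = - \frac{19}{2} \approx -9.5$)
$w{\left(u \right)} = 2 + 2 u$ ($w{\left(u \right)} = \left(2 + u\right) + u = 2 + 2 u$)
$O{\left(s,b \right)} = -149 - 25 s$ ($O{\left(s,b \right)} = -3 + \left(4 + 5 \left(6 + s\right) \left(-5\right)\right) = -3 + \left(4 + \left(30 + 5 s\right) \left(-5\right)\right) = -3 + \left(4 - \left(150 + 25 s\right)\right) = -3 - \left(146 + 25 s\right) = -149 - 25 s$)
$C{\left(L \right)} = 0$
$C{\left(w{\left(4 \right)} \right)} + O{\left(6,F \right)} = 0 - 299 = -299$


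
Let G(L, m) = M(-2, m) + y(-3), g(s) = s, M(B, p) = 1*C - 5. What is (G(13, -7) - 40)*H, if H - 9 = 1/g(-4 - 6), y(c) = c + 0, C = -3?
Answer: -4539/10 ≈ -453.90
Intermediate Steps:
y(c) = c
M(B, p) = -8 (M(B, p) = 1*(-3) - 5 = -3 - 5 = -8)
G(L, m) = -11 (G(L, m) = -8 - 3 = -11)
H = 89/10 (H = 9 + 1/(-4 - 6) = 9 + 1/(-10) = 9 - ⅒ = 89/10 ≈ 8.9000)
(G(13, -7) - 40)*H = (-11 - 40)*(89/10) = -51*89/10 = -4539/10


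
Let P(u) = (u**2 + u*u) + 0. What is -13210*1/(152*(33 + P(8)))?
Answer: -6605/12236 ≈ -0.53980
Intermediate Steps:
P(u) = 2*u**2 (P(u) = (u**2 + u**2) + 0 = 2*u**2 + 0 = 2*u**2)
-13210*1/(152*(33 + P(8))) = -13210*1/(152*(33 + 2*8**2)) = -13210*1/(152*(33 + 2*64)) = -13210*1/(152*(33 + 128)) = -13210/(161*152) = -13210/24472 = -13210*1/24472 = -6605/12236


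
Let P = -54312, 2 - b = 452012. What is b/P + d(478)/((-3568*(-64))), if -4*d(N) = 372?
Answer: 4300514021/516760576 ≈ 8.3221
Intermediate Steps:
d(N) = -93 (d(N) = -¼*372 = -93)
b = -452010 (b = 2 - 1*452012 = 2 - 452012 = -452010)
b/P + d(478)/((-3568*(-64))) = -452010/(-54312) - 93/((-3568*(-64))) = -452010*(-1/54312) - 93/228352 = 75335/9052 - 93*1/228352 = 75335/9052 - 93/228352 = 4300514021/516760576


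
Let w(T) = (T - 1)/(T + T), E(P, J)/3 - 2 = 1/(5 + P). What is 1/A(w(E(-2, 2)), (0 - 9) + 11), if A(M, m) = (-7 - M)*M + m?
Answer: -49/58 ≈ -0.84483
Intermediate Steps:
E(P, J) = 6 + 3/(5 + P)
w(T) = (-1 + T)/(2*T) (w(T) = (-1 + T)/((2*T)) = (-1 + T)*(1/(2*T)) = (-1 + T)/(2*T))
A(M, m) = m + M*(-7 - M) (A(M, m) = M*(-7 - M) + m = m + M*(-7 - M))
1/A(w(E(-2, 2)), (0 - 9) + 11) = 1/(((0 - 9) + 11) - ((-1 + 3*(11 + 2*(-2))/(5 - 2))/(2*((3*(11 + 2*(-2))/(5 - 2)))))² - 7*(-1 + 3*(11 + 2*(-2))/(5 - 2))/(2*(3*(11 + 2*(-2))/(5 - 2)))) = 1/((-9 + 11) - ((-1 + 3*(11 - 4)/3)/(2*((3*(11 - 4)/3))))² - 7*(-1 + 3*(11 - 4)/3)/(2*(3*(11 - 4)/3))) = 1/(2 - ((-1 + 3*(⅓)*7)/(2*((3*(⅓)*7))))² - 7*(-1 + 3*(⅓)*7)/(2*(3*(⅓)*7))) = 1/(2 - ((½)*(-1 + 7)/7)² - 7*(-1 + 7)/(2*7)) = 1/(2 - ((½)*(⅐)*6)² - 7*6/(2*7)) = 1/(2 - (3/7)² - 7*3/7) = 1/(2 - 1*9/49 - 3) = 1/(2 - 9/49 - 3) = 1/(-58/49) = -49/58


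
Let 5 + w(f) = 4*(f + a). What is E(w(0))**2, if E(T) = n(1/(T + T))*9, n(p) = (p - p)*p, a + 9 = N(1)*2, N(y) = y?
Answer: 0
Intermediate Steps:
a = -7 (a = -9 + 1*2 = -9 + 2 = -7)
w(f) = -33 + 4*f (w(f) = -5 + 4*(f - 7) = -5 + 4*(-7 + f) = -5 + (-28 + 4*f) = -33 + 4*f)
n(p) = 0 (n(p) = 0*p = 0)
E(T) = 0 (E(T) = 0*9 = 0)
E(w(0))**2 = 0**2 = 0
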